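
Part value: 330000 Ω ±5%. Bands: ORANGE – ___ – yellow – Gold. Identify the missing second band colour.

330000 Ω = 33 × 10^4.
The second band gives digit 3 of the significand, and 3 is orange.

orange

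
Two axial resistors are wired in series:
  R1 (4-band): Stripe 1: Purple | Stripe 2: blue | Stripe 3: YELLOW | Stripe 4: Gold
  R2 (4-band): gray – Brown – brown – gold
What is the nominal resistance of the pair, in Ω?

R1: violet, blue → 76; yellow ×10^4 → 760000 Ω.
R2: grey, brown → 81; brown ×10 → 810 Ω.
Series: 760000 + 810 = 760810 Ω.

760810 Ω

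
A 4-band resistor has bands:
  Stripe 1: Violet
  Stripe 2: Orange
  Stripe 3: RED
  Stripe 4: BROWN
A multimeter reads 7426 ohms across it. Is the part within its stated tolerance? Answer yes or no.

no

Violet → 7 (first significant figure)
Orange → 3 (second significant figure)
Red → ×10^2 multiplier
Brown → ±1% tolerance
73 × 100 = 7300 Ω
Allowed range: 7227 Ω to 7373 Ω.
7426 ohms lies outside that range.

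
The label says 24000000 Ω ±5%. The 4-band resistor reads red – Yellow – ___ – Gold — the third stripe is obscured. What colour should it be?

blue

24000000 Ω = 24 × 10^6.
The third band is the multiplier, 10^6, which is blue.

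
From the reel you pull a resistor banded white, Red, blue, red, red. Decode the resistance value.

92600 Ω

White → 9 (first significant figure)
Red → 2 (second significant figure)
Blue → 6 (third significant figure)
Red → ×10^2 multiplier
926 × 100 = 92600 Ω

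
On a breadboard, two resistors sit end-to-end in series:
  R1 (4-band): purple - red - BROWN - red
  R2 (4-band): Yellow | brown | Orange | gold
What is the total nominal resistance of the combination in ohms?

41720 Ω

R1: violet, red → 72; brown ×10 → 720 Ω.
R2: yellow, brown → 41; orange ×10^3 → 41000 Ω.
Series: 720 + 41000 = 41720 Ω.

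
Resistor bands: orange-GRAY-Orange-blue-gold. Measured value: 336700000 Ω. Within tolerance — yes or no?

Orange → 3 (first significant figure)
Grey → 8 (second significant figure)
Orange → 3 (third significant figure)
Blue → ×10^6 multiplier
Gold → ±5% tolerance
383 × 1000000 = 383000000 Ω
Allowed range: 363850000 Ω to 402150000 Ω.
336700000 Ω lies outside that range.

no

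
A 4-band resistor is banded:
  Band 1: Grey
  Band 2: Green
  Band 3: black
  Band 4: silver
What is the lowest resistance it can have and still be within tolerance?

Grey → 8 (first significant figure)
Green → 5 (second significant figure)
Black → ×1 multiplier
Silver → ±10% tolerance
85 × 1 = 85 Ω
Lowest = 85 × (1 − 10/100) = 76.5 Ω.

76.5 Ω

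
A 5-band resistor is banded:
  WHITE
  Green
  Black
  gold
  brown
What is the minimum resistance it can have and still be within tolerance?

94.05 Ω

White → 9 (first significant figure)
Green → 5 (second significant figure)
Black → 0 (third significant figure)
Gold → ×0.1 multiplier
Brown → ±1% tolerance
950 × 0.1 = 95 Ω
Minimum = 95 × (1 − 1/100) = 94.05 Ω.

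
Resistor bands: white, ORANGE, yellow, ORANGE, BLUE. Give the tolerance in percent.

The last band, blue, is the tolerance band.
Blue corresponds to ±0.25%.

±0.25%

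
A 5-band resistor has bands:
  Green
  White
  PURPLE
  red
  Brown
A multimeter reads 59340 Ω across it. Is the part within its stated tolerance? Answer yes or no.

yes

Green → 5 (first significant figure)
White → 9 (second significant figure)
Violet → 7 (third significant figure)
Red → ×10^2 multiplier
Brown → ±1% tolerance
597 × 100 = 59700 Ω
Allowed range: 59103 Ω to 60297 Ω.
59340 Ω lies inside that range.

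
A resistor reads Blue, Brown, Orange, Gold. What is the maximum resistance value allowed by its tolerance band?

Blue → 6 (first significant figure)
Brown → 1 (second significant figure)
Orange → ×10^3 multiplier
Gold → ±5% tolerance
61 × 1000 = 61000 Ω
Maximum = 61000 × (1 + 5/100) = 64050 Ω.

64050 Ω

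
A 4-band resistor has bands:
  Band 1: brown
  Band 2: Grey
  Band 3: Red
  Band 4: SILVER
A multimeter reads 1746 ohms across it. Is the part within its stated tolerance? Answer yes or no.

yes

Brown → 1 (first significant figure)
Grey → 8 (second significant figure)
Red → ×10^2 multiplier
Silver → ±10% tolerance
18 × 100 = 1800 Ω
Allowed range: 1620 Ω to 1980 Ω.
1746 ohms lies inside that range.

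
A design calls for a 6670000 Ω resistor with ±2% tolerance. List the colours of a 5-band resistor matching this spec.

blue, blue, violet, yellow, red

6670000 Ω = 667 × 10^4.
6 → blue
6 → blue
7 → violet
Multiplier 10^4 → yellow.
±2% tolerance → red.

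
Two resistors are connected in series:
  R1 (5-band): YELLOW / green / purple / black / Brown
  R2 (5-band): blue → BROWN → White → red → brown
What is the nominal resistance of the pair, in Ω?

62357 Ω

R1: yellow, green, violet → 457; black ×1 → 457 Ω.
R2: blue, brown, white → 619; red ×10^2 → 61900 Ω.
Series: 457 + 61900 = 62357 Ω.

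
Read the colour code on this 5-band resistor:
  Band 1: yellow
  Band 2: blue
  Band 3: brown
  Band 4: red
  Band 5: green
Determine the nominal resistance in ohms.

46100 Ω

Yellow → 4 (first significant figure)
Blue → 6 (second significant figure)
Brown → 1 (third significant figure)
Red → ×10^2 multiplier
461 × 100 = 46100 Ω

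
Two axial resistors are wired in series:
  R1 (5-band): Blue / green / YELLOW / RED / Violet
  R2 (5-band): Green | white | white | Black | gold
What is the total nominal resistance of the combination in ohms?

R1: blue, green, yellow → 654; red ×10^2 → 65400 Ω.
R2: green, white, white → 599; black ×1 → 599 Ω.
Series: 65400 + 599 = 65999 Ω.

65999 Ω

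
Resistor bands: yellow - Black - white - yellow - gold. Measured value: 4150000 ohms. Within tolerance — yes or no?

yes

Yellow → 4 (first significant figure)
Black → 0 (second significant figure)
White → 9 (third significant figure)
Yellow → ×10^4 multiplier
Gold → ±5% tolerance
409 × 10000 = 4090000 Ω
Allowed range: 3885500 Ω to 4294500 Ω.
4150000 ohms lies inside that range.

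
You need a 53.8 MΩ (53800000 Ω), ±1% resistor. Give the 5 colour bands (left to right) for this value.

53800000 Ω = 538 × 10^5.
5 → green
3 → orange
8 → grey
Multiplier 10^5 → green.
±1% tolerance → brown.

green, orange, grey, green, brown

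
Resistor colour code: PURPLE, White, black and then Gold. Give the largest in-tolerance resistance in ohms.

Violet → 7 (first significant figure)
White → 9 (second significant figure)
Black → ×1 multiplier
Gold → ±5% tolerance
79 × 1 = 79 Ω
Largest = 79 × (1 + 5/100) = 82.95 Ω.

82.95 Ω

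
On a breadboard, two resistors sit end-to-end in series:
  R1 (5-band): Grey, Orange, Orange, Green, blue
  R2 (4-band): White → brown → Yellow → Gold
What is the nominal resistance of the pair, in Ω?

R1: grey, orange, orange → 833; green ×10^5 → 83300000 Ω.
R2: white, brown → 91; yellow ×10^4 → 910000 Ω.
Series: 83300000 + 910000 = 84210000 Ω.

84210000 Ω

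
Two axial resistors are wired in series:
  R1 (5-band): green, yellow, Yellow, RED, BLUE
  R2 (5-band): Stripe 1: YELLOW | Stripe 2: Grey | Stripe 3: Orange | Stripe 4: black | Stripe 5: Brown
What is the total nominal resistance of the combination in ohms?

R1: green, yellow, yellow → 544; red ×10^2 → 54400 Ω.
R2: yellow, grey, orange → 483; black ×1 → 483 Ω.
Series: 54400 + 483 = 54883 Ω.

54883 Ω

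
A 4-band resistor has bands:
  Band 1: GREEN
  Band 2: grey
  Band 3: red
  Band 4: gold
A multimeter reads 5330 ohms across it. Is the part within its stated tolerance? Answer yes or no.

no

Green → 5 (first significant figure)
Grey → 8 (second significant figure)
Red → ×10^2 multiplier
Gold → ±5% tolerance
58 × 100 = 5800 Ω
Allowed range: 5510 Ω to 6090 Ω.
5330 ohms lies outside that range.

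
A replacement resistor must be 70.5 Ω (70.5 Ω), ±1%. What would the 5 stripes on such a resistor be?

violet, black, green, gold, brown

70.5 Ω = 705 × 10^-1.
7 → violet
0 → black
5 → green
Multiplier 10^-1 → gold.
±1% tolerance → brown.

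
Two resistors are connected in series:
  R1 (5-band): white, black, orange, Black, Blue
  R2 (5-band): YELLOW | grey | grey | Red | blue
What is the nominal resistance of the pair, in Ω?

49703 Ω

R1: white, black, orange → 903; black ×1 → 903 Ω.
R2: yellow, grey, grey → 488; red ×10^2 → 48800 Ω.
Series: 903 + 48800 = 49703 Ω.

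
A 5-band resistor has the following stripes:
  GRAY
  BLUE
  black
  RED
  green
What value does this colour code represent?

86000 Ω

Grey → 8 (first significant figure)
Blue → 6 (second significant figure)
Black → 0 (third significant figure)
Red → ×10^2 multiplier
860 × 100 = 86000 Ω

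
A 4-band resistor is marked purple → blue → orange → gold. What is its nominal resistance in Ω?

Violet → 7 (first significant figure)
Blue → 6 (second significant figure)
Orange → ×10^3 multiplier
76 × 1000 = 76000 Ω

76000 Ω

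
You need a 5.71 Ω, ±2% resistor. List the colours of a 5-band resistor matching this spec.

green, violet, brown, silver, red

5.71 Ω = 571 × 10^-2.
5 → green
7 → violet
1 → brown
Multiplier 10^-2 → silver.
±2% tolerance → red.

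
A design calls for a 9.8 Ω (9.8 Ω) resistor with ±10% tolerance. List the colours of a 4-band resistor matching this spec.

white, grey, gold, silver

9.8 Ω = 98 × 10^-1.
9 → white
8 → grey
Multiplier 10^-1 → gold.
±10% tolerance → silver.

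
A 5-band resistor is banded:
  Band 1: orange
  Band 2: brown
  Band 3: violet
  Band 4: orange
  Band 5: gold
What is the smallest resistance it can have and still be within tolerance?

301150 Ω

Orange → 3 (first significant figure)
Brown → 1 (second significant figure)
Violet → 7 (third significant figure)
Orange → ×10^3 multiplier
Gold → ±5% tolerance
317 × 1000 = 317000 Ω
Smallest = 317000 × (1 − 5/100) = 301150 Ω.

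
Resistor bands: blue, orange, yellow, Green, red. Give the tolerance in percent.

The last band, red, is the tolerance band.
Red corresponds to ±2%.

±2%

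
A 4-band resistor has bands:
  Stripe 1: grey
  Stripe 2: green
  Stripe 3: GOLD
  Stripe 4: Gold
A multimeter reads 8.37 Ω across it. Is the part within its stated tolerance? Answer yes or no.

Grey → 8 (first significant figure)
Green → 5 (second significant figure)
Gold → ×0.1 multiplier
Gold → ±5% tolerance
85 × 0.1 = 8.5 Ω
Allowed range: 8.075 Ω to 8.925 Ω.
8.37 Ω lies inside that range.

yes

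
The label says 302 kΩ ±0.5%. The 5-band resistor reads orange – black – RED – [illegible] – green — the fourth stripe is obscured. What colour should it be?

orange

302000 Ω = 302 × 10^3.
The fourth band is the multiplier, 10^3, which is orange.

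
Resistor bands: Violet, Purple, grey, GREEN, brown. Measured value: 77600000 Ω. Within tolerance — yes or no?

yes

Violet → 7 (first significant figure)
Violet → 7 (second significant figure)
Grey → 8 (third significant figure)
Green → ×10^5 multiplier
Brown → ±1% tolerance
778 × 100000 = 77800000 Ω
Allowed range: 77022000 Ω to 78578000 Ω.
77600000 Ω lies inside that range.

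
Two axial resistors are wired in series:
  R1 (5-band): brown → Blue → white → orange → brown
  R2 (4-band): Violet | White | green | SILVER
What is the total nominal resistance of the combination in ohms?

R1: brown, blue, white → 169; orange ×10^3 → 169000 Ω.
R2: violet, white → 79; green ×10^5 → 7900000 Ω.
Series: 169000 + 7900000 = 8069000 Ω.

8069000 Ω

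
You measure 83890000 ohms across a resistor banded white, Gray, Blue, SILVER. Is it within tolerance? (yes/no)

no

White → 9 (first significant figure)
Grey → 8 (second significant figure)
Blue → ×10^6 multiplier
Silver → ±10% tolerance
98 × 1000000 = 98000000 Ω
Allowed range: 88200000 Ω to 107800000 Ω.
83890000 ohms lies outside that range.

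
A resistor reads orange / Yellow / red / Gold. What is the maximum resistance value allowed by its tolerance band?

Orange → 3 (first significant figure)
Yellow → 4 (second significant figure)
Red → ×10^2 multiplier
Gold → ±5% tolerance
34 × 100 = 3400 Ω
Maximum = 3400 × (1 + 5/100) = 3570 Ω.

3570 Ω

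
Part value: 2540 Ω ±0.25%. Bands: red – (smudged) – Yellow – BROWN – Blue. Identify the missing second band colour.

2540 Ω = 254 × 10^1.
The second band gives digit 5 of the significand, and 5 is green.

green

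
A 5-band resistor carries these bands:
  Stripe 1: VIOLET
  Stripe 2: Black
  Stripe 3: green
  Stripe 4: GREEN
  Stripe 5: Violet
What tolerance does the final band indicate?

±0.1%

The last band, violet, is the tolerance band.
Violet corresponds to ±0.1%.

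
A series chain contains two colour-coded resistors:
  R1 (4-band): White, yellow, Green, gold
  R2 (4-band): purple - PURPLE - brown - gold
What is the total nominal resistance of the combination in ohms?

9400770 Ω

R1: white, yellow → 94; green ×10^5 → 9400000 Ω.
R2: violet, violet → 77; brown ×10 → 770 Ω.
Series: 9400000 + 770 = 9400770 Ω.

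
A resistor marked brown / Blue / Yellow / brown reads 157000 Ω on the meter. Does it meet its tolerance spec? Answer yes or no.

no

Brown → 1 (first significant figure)
Blue → 6 (second significant figure)
Yellow → ×10^4 multiplier
Brown → ±1% tolerance
16 × 10000 = 160000 Ω
Allowed range: 158400 Ω to 161600 Ω.
157000 Ω lies outside that range.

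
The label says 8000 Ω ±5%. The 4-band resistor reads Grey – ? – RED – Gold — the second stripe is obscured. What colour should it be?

black

8000 Ω = 80 × 10^2.
The second band gives digit 0 of the significand, and 0 is black.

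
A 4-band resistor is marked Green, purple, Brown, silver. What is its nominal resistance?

570 Ω

Green → 5 (first significant figure)
Violet → 7 (second significant figure)
Brown → ×10 multiplier
57 × 10 = 570 Ω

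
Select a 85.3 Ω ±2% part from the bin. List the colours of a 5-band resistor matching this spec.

grey, green, orange, gold, red

85.3 Ω = 853 × 10^-1.
8 → grey
5 → green
3 → orange
Multiplier 10^-1 → gold.
±2% tolerance → red.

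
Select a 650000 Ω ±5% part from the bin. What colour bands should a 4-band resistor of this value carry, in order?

blue, green, yellow, gold

650000 Ω = 65 × 10^4.
6 → blue
5 → green
Multiplier 10^4 → yellow.
±5% tolerance → gold.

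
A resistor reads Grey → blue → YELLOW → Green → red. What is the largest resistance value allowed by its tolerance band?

88128000 Ω

Grey → 8 (first significant figure)
Blue → 6 (second significant figure)
Yellow → 4 (third significant figure)
Green → ×10^5 multiplier
Red → ±2% tolerance
864 × 100000 = 86400000 Ω
Largest = 86400000 × (1 + 2/100) = 88128000 Ω.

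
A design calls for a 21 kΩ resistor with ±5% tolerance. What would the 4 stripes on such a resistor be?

red, brown, orange, gold

21000 Ω = 21 × 10^3.
2 → red
1 → brown
Multiplier 10^3 → orange.
±5% tolerance → gold.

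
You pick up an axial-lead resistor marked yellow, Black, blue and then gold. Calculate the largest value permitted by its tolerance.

42000000 Ω

Yellow → 4 (first significant figure)
Black → 0 (second significant figure)
Blue → ×10^6 multiplier
Gold → ±5% tolerance
40 × 1000000 = 40000000 Ω
Largest = 40000000 × (1 + 5/100) = 42000000 Ω.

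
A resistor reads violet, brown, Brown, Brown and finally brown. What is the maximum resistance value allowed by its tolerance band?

7181.1 Ω

Violet → 7 (first significant figure)
Brown → 1 (second significant figure)
Brown → 1 (third significant figure)
Brown → ×10 multiplier
Brown → ±1% tolerance
711 × 10 = 7110 Ω
Maximum = 7110 × (1 + 1/100) = 7181.1 Ω.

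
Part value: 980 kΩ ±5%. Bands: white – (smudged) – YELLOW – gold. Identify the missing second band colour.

grey

980000 Ω = 98 × 10^4.
The second band gives digit 8 of the significand, and 8 is grey.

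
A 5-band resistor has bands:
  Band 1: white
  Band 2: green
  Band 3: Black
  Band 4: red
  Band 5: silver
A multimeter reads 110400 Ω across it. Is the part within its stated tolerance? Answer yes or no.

no

White → 9 (first significant figure)
Green → 5 (second significant figure)
Black → 0 (third significant figure)
Red → ×10^2 multiplier
Silver → ±10% tolerance
950 × 100 = 95000 Ω
Allowed range: 85500 Ω to 104500 Ω.
110400 Ω lies outside that range.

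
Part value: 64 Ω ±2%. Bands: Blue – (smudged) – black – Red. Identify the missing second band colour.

yellow

64 Ω = 64 × 10^0.
The second band gives digit 4 of the significand, and 4 is yellow.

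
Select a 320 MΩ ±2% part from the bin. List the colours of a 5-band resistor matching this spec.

320000000 Ω = 320 × 10^6.
3 → orange
2 → red
0 → black
Multiplier 10^6 → blue.
±2% tolerance → red.

orange, red, black, blue, red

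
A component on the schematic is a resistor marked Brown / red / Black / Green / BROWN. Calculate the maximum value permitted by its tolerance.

Brown → 1 (first significant figure)
Red → 2 (second significant figure)
Black → 0 (third significant figure)
Green → ×10^5 multiplier
Brown → ±1% tolerance
120 × 100000 = 12000000 Ω
Maximum = 12000000 × (1 + 1/100) = 12120000 Ω.

12120000 Ω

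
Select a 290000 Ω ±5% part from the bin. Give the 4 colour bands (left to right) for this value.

290000 Ω = 29 × 10^4.
2 → red
9 → white
Multiplier 10^4 → yellow.
±5% tolerance → gold.

red, white, yellow, gold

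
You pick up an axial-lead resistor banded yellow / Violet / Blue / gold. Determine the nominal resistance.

Yellow → 4 (first significant figure)
Violet → 7 (second significant figure)
Blue → ×10^6 multiplier
47 × 1000000 = 47000000 Ω

47000000 Ω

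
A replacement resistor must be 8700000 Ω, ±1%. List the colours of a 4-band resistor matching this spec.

grey, violet, green, brown

8700000 Ω = 87 × 10^5.
8 → grey
7 → violet
Multiplier 10^5 → green.
±1% tolerance → brown.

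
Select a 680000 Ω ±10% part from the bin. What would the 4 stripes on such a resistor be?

680000 Ω = 68 × 10^4.
6 → blue
8 → grey
Multiplier 10^4 → yellow.
±10% tolerance → silver.

blue, grey, yellow, silver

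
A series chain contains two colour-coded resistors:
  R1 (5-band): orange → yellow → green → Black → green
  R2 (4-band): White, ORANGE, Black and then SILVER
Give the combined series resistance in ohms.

R1: orange, yellow, green → 345; black ×1 → 345 Ω.
R2: white, orange → 93; black ×1 → 93 Ω.
Series: 345 + 93 = 438 Ω.

438 Ω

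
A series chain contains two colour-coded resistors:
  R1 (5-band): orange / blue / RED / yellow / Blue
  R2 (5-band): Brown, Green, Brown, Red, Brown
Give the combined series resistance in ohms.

R1: orange, blue, red → 362; yellow ×10^4 → 3620000 Ω.
R2: brown, green, brown → 151; red ×10^2 → 15100 Ω.
Series: 3620000 + 15100 = 3635100 Ω.

3635100 Ω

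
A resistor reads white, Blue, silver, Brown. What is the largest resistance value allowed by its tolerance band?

0.9696 Ω

White → 9 (first significant figure)
Blue → 6 (second significant figure)
Silver → ×0.01 multiplier
Brown → ±1% tolerance
96 × 0.01 = 0.96 Ω
Largest = 0.96 × (1 + 1/100) = 0.9696 Ω.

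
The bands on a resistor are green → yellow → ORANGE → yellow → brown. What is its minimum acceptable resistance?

5375700 Ω

Green → 5 (first significant figure)
Yellow → 4 (second significant figure)
Orange → 3 (third significant figure)
Yellow → ×10^4 multiplier
Brown → ±1% tolerance
543 × 10000 = 5430000 Ω
Minimum = 5430000 × (1 − 1/100) = 5375700 Ω.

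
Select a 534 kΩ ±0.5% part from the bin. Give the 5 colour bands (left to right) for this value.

green, orange, yellow, orange, green

534000 Ω = 534 × 10^3.
5 → green
3 → orange
4 → yellow
Multiplier 10^3 → orange.
±0.5% tolerance → green.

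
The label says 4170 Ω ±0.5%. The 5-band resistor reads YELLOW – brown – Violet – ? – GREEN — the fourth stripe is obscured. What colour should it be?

brown

4170 Ω = 417 × 10^1.
The fourth band is the multiplier, 10^1, which is brown.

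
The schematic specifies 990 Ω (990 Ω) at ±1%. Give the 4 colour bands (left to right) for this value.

990 Ω = 99 × 10^1.
9 → white
9 → white
Multiplier 10^1 → brown.
±1% tolerance → brown.

white, white, brown, brown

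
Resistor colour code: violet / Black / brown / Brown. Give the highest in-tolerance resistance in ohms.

707 Ω

Violet → 7 (first significant figure)
Black → 0 (second significant figure)
Brown → ×10 multiplier
Brown → ±1% tolerance
70 × 10 = 700 Ω
Highest = 700 × (1 + 1/100) = 707 Ω.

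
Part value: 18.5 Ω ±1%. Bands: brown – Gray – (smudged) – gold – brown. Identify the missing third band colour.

green

18.5 Ω = 185 × 10^-1.
The third band gives digit 5 of the significand, and 5 is green.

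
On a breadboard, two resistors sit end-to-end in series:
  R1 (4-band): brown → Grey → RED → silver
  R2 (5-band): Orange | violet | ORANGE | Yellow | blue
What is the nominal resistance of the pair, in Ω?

R1: brown, grey → 18; red ×10^2 → 1800 Ω.
R2: orange, violet, orange → 373; yellow ×10^4 → 3730000 Ω.
Series: 1800 + 3730000 = 3731800 Ω.

3731800 Ω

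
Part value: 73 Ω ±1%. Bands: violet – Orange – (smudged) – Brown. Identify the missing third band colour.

73 Ω = 73 × 10^0.
The third band is the multiplier, 10^0, which is black.

black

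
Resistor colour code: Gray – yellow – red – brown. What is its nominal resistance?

Grey → 8 (first significant figure)
Yellow → 4 (second significant figure)
Red → ×10^2 multiplier
84 × 100 = 8400 Ω

8400 Ω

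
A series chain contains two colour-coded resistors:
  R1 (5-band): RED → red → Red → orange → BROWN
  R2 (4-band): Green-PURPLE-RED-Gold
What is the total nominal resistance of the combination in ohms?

R1: red, red, red → 222; orange ×10^3 → 222000 Ω.
R2: green, violet → 57; red ×10^2 → 5700 Ω.
Series: 222000 + 5700 = 227700 Ω.

227700 Ω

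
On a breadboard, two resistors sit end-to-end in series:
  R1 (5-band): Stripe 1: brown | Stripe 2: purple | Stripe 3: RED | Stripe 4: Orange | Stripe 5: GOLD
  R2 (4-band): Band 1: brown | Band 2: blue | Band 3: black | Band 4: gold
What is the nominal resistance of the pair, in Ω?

172016 Ω

R1: brown, violet, red → 172; orange ×10^3 → 172000 Ω.
R2: brown, blue → 16; black ×1 → 16 Ω.
Series: 172000 + 16 = 172016 Ω.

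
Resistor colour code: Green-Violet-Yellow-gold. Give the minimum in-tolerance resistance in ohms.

Green → 5 (first significant figure)
Violet → 7 (second significant figure)
Yellow → ×10^4 multiplier
Gold → ±5% tolerance
57 × 10000 = 570000 Ω
Minimum = 570000 × (1 − 5/100) = 541500 Ω.

541500 Ω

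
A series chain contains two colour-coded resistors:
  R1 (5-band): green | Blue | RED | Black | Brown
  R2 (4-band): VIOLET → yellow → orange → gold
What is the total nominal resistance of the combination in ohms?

R1: green, blue, red → 562; black ×1 → 562 Ω.
R2: violet, yellow → 74; orange ×10^3 → 74000 Ω.
Series: 562 + 74000 = 74562 Ω.

74562 Ω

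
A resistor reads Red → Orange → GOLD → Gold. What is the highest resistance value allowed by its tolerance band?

Red → 2 (first significant figure)
Orange → 3 (second significant figure)
Gold → ×0.1 multiplier
Gold → ±5% tolerance
23 × 0.1 = 2.3 Ω
Highest = 2.3 × (1 + 5/100) = 2.415 Ω.

2.415 Ω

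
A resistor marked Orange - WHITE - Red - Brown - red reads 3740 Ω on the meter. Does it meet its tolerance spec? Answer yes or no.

Orange → 3 (first significant figure)
White → 9 (second significant figure)
Red → 2 (third significant figure)
Brown → ×10 multiplier
Red → ±2% tolerance
392 × 10 = 3920 Ω
Allowed range: 3841.6 Ω to 3998.4 Ω.
3740 Ω lies outside that range.

no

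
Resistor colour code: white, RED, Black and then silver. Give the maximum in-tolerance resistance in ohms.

White → 9 (first significant figure)
Red → 2 (second significant figure)
Black → ×1 multiplier
Silver → ±10% tolerance
92 × 1 = 92 Ω
Maximum = 92 × (1 + 10/100) = 101.2 Ω.

101.2 Ω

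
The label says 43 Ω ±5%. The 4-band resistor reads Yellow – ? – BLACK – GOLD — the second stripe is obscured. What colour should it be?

43 Ω = 43 × 10^0.
The second band gives digit 3 of the significand, and 3 is orange.

orange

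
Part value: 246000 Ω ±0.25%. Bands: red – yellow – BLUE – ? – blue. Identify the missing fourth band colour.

orange

246000 Ω = 246 × 10^3.
The fourth band is the multiplier, 10^3, which is orange.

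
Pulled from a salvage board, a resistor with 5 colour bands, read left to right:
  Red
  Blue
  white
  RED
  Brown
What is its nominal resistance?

Red → 2 (first significant figure)
Blue → 6 (second significant figure)
White → 9 (third significant figure)
Red → ×10^2 multiplier
269 × 100 = 26900 Ω

26900 Ω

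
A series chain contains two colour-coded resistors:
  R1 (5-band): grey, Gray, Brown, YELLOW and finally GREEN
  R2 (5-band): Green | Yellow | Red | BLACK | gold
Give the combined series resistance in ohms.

R1: grey, grey, brown → 881; yellow ×10^4 → 8810000 Ω.
R2: green, yellow, red → 542; black ×1 → 542 Ω.
Series: 8810000 + 542 = 8810542 Ω.

8810542 Ω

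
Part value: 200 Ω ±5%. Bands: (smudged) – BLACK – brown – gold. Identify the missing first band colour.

200 Ω = 20 × 10^1.
The first band gives digit 2 of the significand, and 2 is red.

red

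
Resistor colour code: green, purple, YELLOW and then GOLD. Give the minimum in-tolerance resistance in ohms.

Green → 5 (first significant figure)
Violet → 7 (second significant figure)
Yellow → ×10^4 multiplier
Gold → ±5% tolerance
57 × 10000 = 570000 Ω
Minimum = 570000 × (1 − 5/100) = 541500 Ω.

541500 Ω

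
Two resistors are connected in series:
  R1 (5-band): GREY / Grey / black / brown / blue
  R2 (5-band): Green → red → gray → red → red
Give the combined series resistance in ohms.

61600 Ω

R1: grey, grey, black → 880; brown ×10 → 8800 Ω.
R2: green, red, grey → 528; red ×10^2 → 52800 Ω.
Series: 8800 + 52800 = 61600 Ω.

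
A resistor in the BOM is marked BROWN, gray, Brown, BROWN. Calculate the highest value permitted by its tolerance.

Brown → 1 (first significant figure)
Grey → 8 (second significant figure)
Brown → ×10 multiplier
Brown → ±1% tolerance
18 × 10 = 180 Ω
Highest = 180 × (1 + 1/100) = 181.8 Ω.

181.8 Ω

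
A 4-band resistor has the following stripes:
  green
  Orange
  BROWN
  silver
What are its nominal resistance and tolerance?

Green → 5 (first significant figure)
Orange → 3 (second significant figure)
Brown → ×10 multiplier
Silver → ±10% tolerance
53 × 10 = 530 Ω

530 Ω ±10%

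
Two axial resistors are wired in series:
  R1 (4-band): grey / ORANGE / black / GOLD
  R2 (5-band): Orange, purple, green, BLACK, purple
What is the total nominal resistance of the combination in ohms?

R1: grey, orange → 83; black ×1 → 83 Ω.
R2: orange, violet, green → 375; black ×1 → 375 Ω.
Series: 83 + 375 = 458 Ω.

458 Ω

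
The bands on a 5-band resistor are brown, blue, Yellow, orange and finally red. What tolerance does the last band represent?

The last band, red, is the tolerance band.
Red corresponds to ±2%.

±2%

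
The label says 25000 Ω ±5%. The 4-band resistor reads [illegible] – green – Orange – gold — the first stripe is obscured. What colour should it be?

25000 Ω = 25 × 10^3.
The first band gives digit 2 of the significand, and 2 is red.

red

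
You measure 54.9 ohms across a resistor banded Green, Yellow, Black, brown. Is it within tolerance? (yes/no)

no

Green → 5 (first significant figure)
Yellow → 4 (second significant figure)
Black → ×1 multiplier
Brown → ±1% tolerance
54 × 1 = 54 Ω
Allowed range: 53.46 Ω to 54.54 Ω.
54.9 ohms lies outside that range.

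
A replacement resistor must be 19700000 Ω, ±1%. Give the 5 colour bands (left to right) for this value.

brown, white, violet, green, brown

19700000 Ω = 197 × 10^5.
1 → brown
9 → white
7 → violet
Multiplier 10^5 → green.
±1% tolerance → brown.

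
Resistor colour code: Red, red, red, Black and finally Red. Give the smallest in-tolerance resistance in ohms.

Red → 2 (first significant figure)
Red → 2 (second significant figure)
Red → 2 (third significant figure)
Black → ×1 multiplier
Red → ±2% tolerance
222 × 1 = 222 Ω
Smallest = 222 × (1 − 2/100) = 217.56 Ω.

217.56 Ω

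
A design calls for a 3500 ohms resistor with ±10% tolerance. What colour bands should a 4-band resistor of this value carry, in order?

orange, green, red, silver

3500 Ω = 35 × 10^2.
3 → orange
5 → green
Multiplier 10^2 → red.
±10% tolerance → silver.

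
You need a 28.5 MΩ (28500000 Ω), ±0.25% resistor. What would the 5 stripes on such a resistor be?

28500000 Ω = 285 × 10^5.
2 → red
8 → grey
5 → green
Multiplier 10^5 → green.
±0.25% tolerance → blue.

red, grey, green, green, blue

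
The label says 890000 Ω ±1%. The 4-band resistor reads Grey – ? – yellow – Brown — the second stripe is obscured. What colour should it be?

white

890000 Ω = 89 × 10^4.
The second band gives digit 9 of the significand, and 9 is white.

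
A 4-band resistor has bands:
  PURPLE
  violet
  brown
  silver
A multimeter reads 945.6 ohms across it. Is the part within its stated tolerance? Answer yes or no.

no

Violet → 7 (first significant figure)
Violet → 7 (second significant figure)
Brown → ×10 multiplier
Silver → ±10% tolerance
77 × 10 = 770 Ω
Allowed range: 693 Ω to 847 Ω.
945.6 ohms lies outside that range.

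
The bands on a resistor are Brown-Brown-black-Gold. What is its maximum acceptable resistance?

11.55 Ω

Brown → 1 (first significant figure)
Brown → 1 (second significant figure)
Black → ×1 multiplier
Gold → ±5% tolerance
11 × 1 = 11 Ω
Maximum = 11 × (1 + 5/100) = 11.55 Ω.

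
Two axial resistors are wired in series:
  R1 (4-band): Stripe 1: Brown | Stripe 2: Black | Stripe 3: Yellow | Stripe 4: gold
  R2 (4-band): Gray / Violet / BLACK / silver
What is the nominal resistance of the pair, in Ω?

100087 Ω

R1: brown, black → 10; yellow ×10^4 → 100000 Ω.
R2: grey, violet → 87; black ×1 → 87 Ω.
Series: 100000 + 87 = 100087 Ω.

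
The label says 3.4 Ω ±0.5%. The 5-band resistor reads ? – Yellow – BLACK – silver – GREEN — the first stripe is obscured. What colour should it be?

3.4 Ω = 340 × 10^-2.
The first band gives digit 3 of the significand, and 3 is orange.

orange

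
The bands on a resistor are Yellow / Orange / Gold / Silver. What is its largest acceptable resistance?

Yellow → 4 (first significant figure)
Orange → 3 (second significant figure)
Gold → ×0.1 multiplier
Silver → ±10% tolerance
43 × 0.1 = 4.3 Ω
Largest = 4.3 × (1 + 10/100) = 4.73 Ω.

4.73 Ω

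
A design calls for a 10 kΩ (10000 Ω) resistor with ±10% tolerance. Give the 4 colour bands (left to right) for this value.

brown, black, orange, silver

10000 Ω = 10 × 10^3.
1 → brown
0 → black
Multiplier 10^3 → orange.
±10% tolerance → silver.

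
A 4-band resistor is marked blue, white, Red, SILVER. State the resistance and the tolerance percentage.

6900 Ω ±10%

Blue → 6 (first significant figure)
White → 9 (second significant figure)
Red → ×10^2 multiplier
Silver → ±10% tolerance
69 × 100 = 6900 Ω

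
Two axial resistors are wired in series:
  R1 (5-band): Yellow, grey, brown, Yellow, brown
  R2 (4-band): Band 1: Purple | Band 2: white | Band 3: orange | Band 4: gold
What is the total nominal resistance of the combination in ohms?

R1: yellow, grey, brown → 481; yellow ×10^4 → 4810000 Ω.
R2: violet, white → 79; orange ×10^3 → 79000 Ω.
Series: 4810000 + 79000 = 4889000 Ω.

4889000 Ω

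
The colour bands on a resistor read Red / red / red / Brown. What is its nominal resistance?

2200 Ω

Red → 2 (first significant figure)
Red → 2 (second significant figure)
Red → ×10^2 multiplier
22 × 100 = 2200 Ω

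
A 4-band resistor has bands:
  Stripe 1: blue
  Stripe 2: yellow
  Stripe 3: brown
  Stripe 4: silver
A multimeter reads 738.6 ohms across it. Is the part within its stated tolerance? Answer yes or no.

Blue → 6 (first significant figure)
Yellow → 4 (second significant figure)
Brown → ×10 multiplier
Silver → ±10% tolerance
64 × 10 = 640 Ω
Allowed range: 576 Ω to 704 Ω.
738.6 ohms lies outside that range.

no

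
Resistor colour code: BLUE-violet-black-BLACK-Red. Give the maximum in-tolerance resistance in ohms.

683.4 Ω

Blue → 6 (first significant figure)
Violet → 7 (second significant figure)
Black → 0 (third significant figure)
Black → ×1 multiplier
Red → ±2% tolerance
670 × 1 = 670 Ω
Maximum = 670 × (1 + 2/100) = 683.4 Ω.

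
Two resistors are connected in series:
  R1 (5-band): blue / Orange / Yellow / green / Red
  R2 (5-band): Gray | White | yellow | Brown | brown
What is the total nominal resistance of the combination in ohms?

R1: blue, orange, yellow → 634; green ×10^5 → 63400000 Ω.
R2: grey, white, yellow → 894; brown ×10 → 8940 Ω.
Series: 63400000 + 8940 = 63408940 Ω.

63408940 Ω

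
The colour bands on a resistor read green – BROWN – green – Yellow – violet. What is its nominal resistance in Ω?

5150000 Ω

Green → 5 (first significant figure)
Brown → 1 (second significant figure)
Green → 5 (third significant figure)
Yellow → ×10^4 multiplier
515 × 10000 = 5150000 Ω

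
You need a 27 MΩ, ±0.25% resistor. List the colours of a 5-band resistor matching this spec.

27000000 Ω = 270 × 10^5.
2 → red
7 → violet
0 → black
Multiplier 10^5 → green.
±0.25% tolerance → blue.

red, violet, black, green, blue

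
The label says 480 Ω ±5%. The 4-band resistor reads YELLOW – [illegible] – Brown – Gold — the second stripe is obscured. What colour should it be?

grey

480 Ω = 48 × 10^1.
The second band gives digit 8 of the significand, and 8 is grey.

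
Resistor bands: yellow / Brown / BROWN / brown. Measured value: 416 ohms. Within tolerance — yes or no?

no

Yellow → 4 (first significant figure)
Brown → 1 (second significant figure)
Brown → ×10 multiplier
Brown → ±1% tolerance
41 × 10 = 410 Ω
Allowed range: 405.9 Ω to 414.1 Ω.
416 ohms lies outside that range.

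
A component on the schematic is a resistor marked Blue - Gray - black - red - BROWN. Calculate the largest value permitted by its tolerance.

68680 Ω

Blue → 6 (first significant figure)
Grey → 8 (second significant figure)
Black → 0 (third significant figure)
Red → ×10^2 multiplier
Brown → ±1% tolerance
680 × 100 = 68000 Ω
Largest = 68000 × (1 + 1/100) = 68680 Ω.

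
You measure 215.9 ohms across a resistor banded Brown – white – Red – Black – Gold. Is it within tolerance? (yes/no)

Brown → 1 (first significant figure)
White → 9 (second significant figure)
Red → 2 (third significant figure)
Black → ×1 multiplier
Gold → ±5% tolerance
192 × 1 = 192 Ω
Allowed range: 182.4 Ω to 201.6 Ω.
215.9 ohms lies outside that range.

no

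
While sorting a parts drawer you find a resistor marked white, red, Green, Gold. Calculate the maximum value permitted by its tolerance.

White → 9 (first significant figure)
Red → 2 (second significant figure)
Green → ×10^5 multiplier
Gold → ±5% tolerance
92 × 100000 = 9200000 Ω
Maximum = 9200000 × (1 + 5/100) = 9660000 Ω.

9660000 Ω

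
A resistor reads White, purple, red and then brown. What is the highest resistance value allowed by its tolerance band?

9797 Ω

White → 9 (first significant figure)
Violet → 7 (second significant figure)
Red → ×10^2 multiplier
Brown → ±1% tolerance
97 × 100 = 9700 Ω
Highest = 9700 × (1 + 1/100) = 9797 Ω.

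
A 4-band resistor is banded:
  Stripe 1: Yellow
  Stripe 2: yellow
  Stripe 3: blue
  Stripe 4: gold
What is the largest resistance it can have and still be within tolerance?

Yellow → 4 (first significant figure)
Yellow → 4 (second significant figure)
Blue → ×10^6 multiplier
Gold → ±5% tolerance
44 × 1000000 = 44000000 Ω
Largest = 44000000 × (1 + 5/100) = 46200000 Ω.

46200000 Ω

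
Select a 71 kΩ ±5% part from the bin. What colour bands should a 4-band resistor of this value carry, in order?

violet, brown, orange, gold

71000 Ω = 71 × 10^3.
7 → violet
1 → brown
Multiplier 10^3 → orange.
±5% tolerance → gold.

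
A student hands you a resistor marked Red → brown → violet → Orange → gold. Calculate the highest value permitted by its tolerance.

227850 Ω

Red → 2 (first significant figure)
Brown → 1 (second significant figure)
Violet → 7 (third significant figure)
Orange → ×10^3 multiplier
Gold → ±5% tolerance
217 × 1000 = 217000 Ω
Highest = 217000 × (1 + 5/100) = 227850 Ω.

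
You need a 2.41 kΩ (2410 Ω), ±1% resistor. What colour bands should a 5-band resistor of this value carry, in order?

2410 Ω = 241 × 10^1.
2 → red
4 → yellow
1 → brown
Multiplier 10^1 → brown.
±1% tolerance → brown.

red, yellow, brown, brown, brown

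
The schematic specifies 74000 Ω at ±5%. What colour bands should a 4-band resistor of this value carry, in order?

74000 Ω = 74 × 10^3.
7 → violet
4 → yellow
Multiplier 10^3 → orange.
±5% tolerance → gold.

violet, yellow, orange, gold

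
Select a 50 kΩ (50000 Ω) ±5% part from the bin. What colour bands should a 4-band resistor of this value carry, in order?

green, black, orange, gold

50000 Ω = 50 × 10^3.
5 → green
0 → black
Multiplier 10^3 → orange.
±5% tolerance → gold.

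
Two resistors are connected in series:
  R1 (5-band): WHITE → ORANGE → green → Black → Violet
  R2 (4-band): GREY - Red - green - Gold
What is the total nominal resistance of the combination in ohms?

8200935 Ω

R1: white, orange, green → 935; black ×1 → 935 Ω.
R2: grey, red → 82; green ×10^5 → 8200000 Ω.
Series: 935 + 8200000 = 8200935 Ω.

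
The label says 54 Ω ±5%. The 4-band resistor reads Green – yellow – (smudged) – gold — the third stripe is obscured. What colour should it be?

54 Ω = 54 × 10^0.
The third band is the multiplier, 10^0, which is black.

black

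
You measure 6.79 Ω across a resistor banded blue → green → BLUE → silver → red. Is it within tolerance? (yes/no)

no

Blue → 6 (first significant figure)
Green → 5 (second significant figure)
Blue → 6 (third significant figure)
Silver → ×0.01 multiplier
Red → ±2% tolerance
656 × 0.01 = 6.56 Ω
Allowed range: 6.4288 Ω to 6.6912 Ω.
6.79 Ω lies outside that range.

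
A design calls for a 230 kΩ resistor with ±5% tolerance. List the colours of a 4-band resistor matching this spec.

red, orange, yellow, gold

230000 Ω = 23 × 10^4.
2 → red
3 → orange
Multiplier 10^4 → yellow.
±5% tolerance → gold.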